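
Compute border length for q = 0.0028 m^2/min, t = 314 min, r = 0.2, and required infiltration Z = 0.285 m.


L = q*t/((1+r)*Z)
L = 0.0028*314/((1+0.2)*0.285)
L = 0.8792/0.342

2.5708 m


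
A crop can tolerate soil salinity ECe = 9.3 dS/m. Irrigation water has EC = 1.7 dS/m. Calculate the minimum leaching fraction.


LR = ECiw / (5*ECe - ECiw)
LR = 1.7 / (5*9.3 - 1.7)
LR = 1.7 / 44.8000

0.0379


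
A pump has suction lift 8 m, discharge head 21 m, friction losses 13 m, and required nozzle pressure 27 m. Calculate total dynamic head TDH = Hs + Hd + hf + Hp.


TDH = Hs + Hd + hf + Hp = 8 + 21 + 13 + 27 = 69

69 m


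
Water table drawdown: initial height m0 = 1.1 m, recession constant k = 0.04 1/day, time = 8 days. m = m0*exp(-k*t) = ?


m = m0 * exp(-k*t)
m = 1.1 * exp(-0.04 * 8)
m = 1.1 * exp(-0.3200)

0.7988 m


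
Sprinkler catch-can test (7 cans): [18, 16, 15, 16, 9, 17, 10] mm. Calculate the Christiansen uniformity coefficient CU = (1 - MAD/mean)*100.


mean = 14.428571 mm
MAD = 2.816327 mm
CU = (1 - 2.816327/14.428571)*100

80.4809 %


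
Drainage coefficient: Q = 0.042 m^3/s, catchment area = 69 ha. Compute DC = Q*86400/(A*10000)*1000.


DC = Q * 86400 / (A * 10000) * 1000
DC = 0.042 * 86400 / (69 * 10000) * 1000
DC = 3628800.0000 / 690000

5.2591 mm/day


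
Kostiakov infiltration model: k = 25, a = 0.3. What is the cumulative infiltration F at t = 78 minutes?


F = k * t^a = 25 * 78^0.3
F = 25 * 3.695119

92.3780 mm


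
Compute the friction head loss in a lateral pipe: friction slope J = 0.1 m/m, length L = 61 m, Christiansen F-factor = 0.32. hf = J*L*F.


hf = J * L * F = 0.1 * 61 * 0.32 = 1.9520 m

1.9520 m


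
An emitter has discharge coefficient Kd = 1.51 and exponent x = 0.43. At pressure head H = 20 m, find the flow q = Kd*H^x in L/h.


q = Kd * H^x = 1.51 * 20^0.43 = 1.51 * 3.626126

5.4755 L/h


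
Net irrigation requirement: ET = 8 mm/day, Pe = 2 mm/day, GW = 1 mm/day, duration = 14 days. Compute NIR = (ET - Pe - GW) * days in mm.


Daily deficit = ET - Pe - GW = 8 - 2 - 1 = 5 mm/day
NIR = 5 * 14 = 70 mm

70.0000 mm


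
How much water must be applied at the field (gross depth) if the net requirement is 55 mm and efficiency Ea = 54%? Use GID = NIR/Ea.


Ea = 54% = 0.54
GID = NIR / Ea = 55 / 0.54 = 101.8519 mm

101.8519 mm


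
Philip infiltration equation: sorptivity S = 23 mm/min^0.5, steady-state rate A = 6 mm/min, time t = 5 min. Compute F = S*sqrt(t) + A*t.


F = S*sqrt(t) + A*t
F = 23*sqrt(5) + 6*5
F = 23*2.236068 + 30

81.4296 mm


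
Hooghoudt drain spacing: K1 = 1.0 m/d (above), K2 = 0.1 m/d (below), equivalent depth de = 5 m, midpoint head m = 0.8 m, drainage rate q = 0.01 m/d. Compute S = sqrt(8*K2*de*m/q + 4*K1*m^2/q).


S^2 = 8*K2*de*m/q + 4*K1*m^2/q
S^2 = 8*0.1*5*0.8/0.01 + 4*1.0*0.8^2/0.01
S = sqrt(576.0000)

24.0000 m


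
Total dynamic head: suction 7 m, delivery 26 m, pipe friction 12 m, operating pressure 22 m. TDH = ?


TDH = Hs + Hd + hf + Hp = 7 + 26 + 12 + 22 = 67

67 m


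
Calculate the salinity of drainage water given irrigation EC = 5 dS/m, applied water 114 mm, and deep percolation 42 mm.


EC_dw = EC_iw * D_iw / D_dw
EC_dw = 5 * 114 / 42
EC_dw = 570 / 42

13.5714 dS/m


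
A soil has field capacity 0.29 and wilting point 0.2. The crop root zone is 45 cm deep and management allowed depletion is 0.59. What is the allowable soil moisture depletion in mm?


SMD = (FC - PWP) * d * MAD * 10
SMD = (0.29 - 0.2) * 45 * 0.59 * 10
SMD = 0.0900 * 45 * 0.59 * 10

23.8950 mm


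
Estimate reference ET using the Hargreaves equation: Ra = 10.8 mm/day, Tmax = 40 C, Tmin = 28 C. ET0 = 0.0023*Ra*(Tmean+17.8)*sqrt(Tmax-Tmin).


Tmean = (Tmax + Tmin)/2 = (40 + 28)/2 = 34.0
ET0 = 0.0023 * 10.8 * (34.0 + 17.8) * sqrt(40 - 28)
ET0 = 0.0023 * 10.8 * 51.8 * 3.464102

4.4573 mm/day


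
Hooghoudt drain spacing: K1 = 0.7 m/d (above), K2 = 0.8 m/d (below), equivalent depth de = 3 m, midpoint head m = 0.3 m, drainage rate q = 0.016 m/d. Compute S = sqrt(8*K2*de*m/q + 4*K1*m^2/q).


S^2 = 8*K2*de*m/q + 4*K1*m^2/q
S^2 = 8*0.8*3*0.3/0.016 + 4*0.7*0.3^2/0.016
S = sqrt(375.7500)

19.3843 m


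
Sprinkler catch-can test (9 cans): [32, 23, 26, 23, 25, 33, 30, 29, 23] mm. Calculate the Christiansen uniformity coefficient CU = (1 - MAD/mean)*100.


mean = 27.111111 mm
MAD = 3.456790 mm
CU = (1 - 3.456790/27.111111)*100

87.2495 %


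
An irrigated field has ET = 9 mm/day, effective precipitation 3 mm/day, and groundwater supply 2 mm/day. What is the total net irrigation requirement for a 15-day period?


Daily deficit = ET - Pe - GW = 9 - 3 - 2 = 4 mm/day
NIR = 4 * 15 = 60 mm

60.0000 mm


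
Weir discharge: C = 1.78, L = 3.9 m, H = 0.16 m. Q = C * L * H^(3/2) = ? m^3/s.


Q = C * L * H^(3/2) = 1.78 * 3.9 * 0.16^1.5 = 1.78 * 3.9 * 0.064000

0.4443 m^3/s


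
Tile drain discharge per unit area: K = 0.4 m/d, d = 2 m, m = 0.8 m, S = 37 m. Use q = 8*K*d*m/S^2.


q = 8*K*d*m/S^2
q = 8*0.4*2*0.8/37^2
q = 5.1200 / 1369

0.0037 m/d


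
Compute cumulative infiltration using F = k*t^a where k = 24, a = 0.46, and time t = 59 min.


F = k * t^a = 24 * 59^0.46
F = 24 * 6.525171

156.6041 mm


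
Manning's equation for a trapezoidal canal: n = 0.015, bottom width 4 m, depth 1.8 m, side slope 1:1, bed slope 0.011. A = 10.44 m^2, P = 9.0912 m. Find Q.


R = A/P = 10.44/9.0912 = 1.148363
Q = (1/0.015) * 10.44 * 1.148363^(2/3) * 0.011^0.5

80.0495 m^3/s


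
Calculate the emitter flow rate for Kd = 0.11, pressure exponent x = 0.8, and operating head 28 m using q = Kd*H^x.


q = Kd * H^x = 0.11 * 28^0.8 = 0.11 * 14.378925

1.5817 L/h


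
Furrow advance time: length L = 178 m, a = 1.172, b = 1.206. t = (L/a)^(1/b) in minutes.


t = (L/a)^(1/b)
t = (178/1.172)^(1/1.206)
t = 151.877133^(1/1.206)

64.3971 min


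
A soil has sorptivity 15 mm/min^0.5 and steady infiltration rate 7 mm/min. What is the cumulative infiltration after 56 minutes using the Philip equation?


F = S*sqrt(t) + A*t
F = 15*sqrt(56) + 7*56
F = 15*7.483315 + 392

504.2497 mm


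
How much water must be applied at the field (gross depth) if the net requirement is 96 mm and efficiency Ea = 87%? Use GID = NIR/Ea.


Ea = 87% = 0.87
GID = NIR / Ea = 96 / 0.87 = 110.3448 mm

110.3448 mm


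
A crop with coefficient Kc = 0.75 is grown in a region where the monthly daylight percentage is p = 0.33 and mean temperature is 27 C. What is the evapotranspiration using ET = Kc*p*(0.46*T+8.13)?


ET = Kc * p * (0.46*T + 8.13)
ET = 0.75 * 0.33 * (0.46*27 + 8.13)
ET = 0.75 * 0.33 * 20.5500

5.0861 mm/day


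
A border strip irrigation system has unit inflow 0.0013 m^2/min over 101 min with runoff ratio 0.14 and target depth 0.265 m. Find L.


L = q*t/((1+r)*Z)
L = 0.0013*101/((1+0.14)*0.265)
L = 0.1313/0.3021

0.4346 m


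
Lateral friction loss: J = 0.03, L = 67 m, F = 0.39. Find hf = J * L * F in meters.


hf = J * L * F = 0.03 * 67 * 0.39 = 0.7839 m

0.7839 m


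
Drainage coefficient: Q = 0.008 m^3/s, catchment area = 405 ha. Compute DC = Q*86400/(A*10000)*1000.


DC = Q * 86400 / (A * 10000) * 1000
DC = 0.008 * 86400 / (405 * 10000) * 1000
DC = 691200.0000 / 4050000

0.1707 mm/day


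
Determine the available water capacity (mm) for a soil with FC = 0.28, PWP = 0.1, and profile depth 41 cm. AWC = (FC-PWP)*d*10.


AWC = (FC - PWP) * d * 10
AWC = (0.28 - 0.1) * 41 * 10
AWC = 0.1800 * 41 * 10

73.8000 mm


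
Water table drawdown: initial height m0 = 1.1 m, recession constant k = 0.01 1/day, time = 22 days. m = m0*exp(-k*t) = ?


m = m0 * exp(-k*t)
m = 1.1 * exp(-0.01 * 22)
m = 1.1 * exp(-0.2200)

0.8828 m


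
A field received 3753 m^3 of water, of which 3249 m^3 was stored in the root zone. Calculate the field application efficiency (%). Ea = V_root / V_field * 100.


Ea = V_root / V_field * 100 = 3249 / 3753 * 100 = 86.5707%

86.5707 %


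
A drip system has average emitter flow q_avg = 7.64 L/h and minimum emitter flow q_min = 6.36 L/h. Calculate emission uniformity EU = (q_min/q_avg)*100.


EU = (q_min/q_avg)*100 = (6.36/7.64)*100 = 83.2461%

83.2461 %


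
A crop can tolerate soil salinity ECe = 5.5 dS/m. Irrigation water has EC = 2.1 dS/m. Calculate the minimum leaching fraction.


LR = ECiw / (5*ECe - ECiw)
LR = 2.1 / (5*5.5 - 2.1)
LR = 2.1 / 25.4000

0.0827


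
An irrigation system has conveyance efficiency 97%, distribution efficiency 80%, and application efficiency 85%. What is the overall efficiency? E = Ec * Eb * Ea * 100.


Ec = 0.97, Eb = 0.8, Ea = 0.85
E = 0.97 * 0.8 * 0.85 * 100 = 65.9600%

65.9600 %


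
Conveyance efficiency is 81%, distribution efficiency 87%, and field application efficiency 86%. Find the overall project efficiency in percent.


Ec = 0.81, Eb = 0.87, Ea = 0.86
E = 0.81 * 0.87 * 0.86 * 100 = 60.6042%

60.6042 %


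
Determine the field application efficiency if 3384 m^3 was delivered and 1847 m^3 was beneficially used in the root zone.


Ea = V_root / V_field * 100 = 1847 / 3384 * 100 = 54.5804%

54.5804 %


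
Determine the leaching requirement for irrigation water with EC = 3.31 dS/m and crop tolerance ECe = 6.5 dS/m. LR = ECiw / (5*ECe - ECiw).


LR = ECiw / (5*ECe - ECiw)
LR = 3.31 / (5*6.5 - 3.31)
LR = 3.31 / 29.1900

0.1134


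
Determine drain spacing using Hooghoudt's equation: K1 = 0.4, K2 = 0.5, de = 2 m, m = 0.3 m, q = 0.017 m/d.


S^2 = 8*K2*de*m/q + 4*K1*m^2/q
S^2 = 8*0.5*2*0.3/0.017 + 4*0.4*0.3^2/0.017
S = sqrt(149.6471)

12.2330 m


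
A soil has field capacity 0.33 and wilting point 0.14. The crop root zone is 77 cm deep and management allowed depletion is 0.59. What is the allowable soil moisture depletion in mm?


SMD = (FC - PWP) * d * MAD * 10
SMD = (0.33 - 0.14) * 77 * 0.59 * 10
SMD = 0.1900 * 77 * 0.59 * 10

86.3170 mm


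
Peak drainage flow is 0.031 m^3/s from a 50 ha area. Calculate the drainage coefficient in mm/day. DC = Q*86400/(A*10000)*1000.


DC = Q * 86400 / (A * 10000) * 1000
DC = 0.031 * 86400 / (50 * 10000) * 1000
DC = 2678400.0000 / 500000

5.3568 mm/day


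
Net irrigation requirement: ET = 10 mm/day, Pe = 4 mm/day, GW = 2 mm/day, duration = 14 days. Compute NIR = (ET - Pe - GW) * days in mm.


Daily deficit = ET - Pe - GW = 10 - 4 - 2 = 4 mm/day
NIR = 4 * 14 = 56 mm

56.0000 mm


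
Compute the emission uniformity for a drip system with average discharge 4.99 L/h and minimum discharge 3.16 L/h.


EU = (q_min/q_avg)*100 = (3.16/4.99)*100 = 63.3267%

63.3267 %


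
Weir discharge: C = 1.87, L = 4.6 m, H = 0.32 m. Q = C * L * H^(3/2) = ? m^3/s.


Q = C * L * H^(3/2) = 1.87 * 4.6 * 0.32^1.5 = 1.87 * 4.6 * 0.181019

1.5571 m^3/s


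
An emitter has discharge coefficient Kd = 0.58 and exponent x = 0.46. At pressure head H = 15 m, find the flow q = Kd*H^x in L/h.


q = Kd * H^x = 0.58 * 15^0.46 = 0.58 * 3.475377

2.0157 L/h


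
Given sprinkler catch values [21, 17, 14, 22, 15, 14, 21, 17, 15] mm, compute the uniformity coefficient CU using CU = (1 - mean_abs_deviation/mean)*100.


mean = 17.333333 mm
MAD = 2.666667 mm
CU = (1 - 2.666667/17.333333)*100

84.6154 %


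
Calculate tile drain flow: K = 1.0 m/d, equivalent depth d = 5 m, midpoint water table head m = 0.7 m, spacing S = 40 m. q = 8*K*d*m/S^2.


q = 8*K*d*m/S^2
q = 8*1.0*5*0.7/40^2
q = 28.0000 / 1600

0.0175 m/d


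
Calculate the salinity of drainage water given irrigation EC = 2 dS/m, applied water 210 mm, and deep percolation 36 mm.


EC_dw = EC_iw * D_iw / D_dw
EC_dw = 2 * 210 / 36
EC_dw = 420 / 36

11.6667 dS/m


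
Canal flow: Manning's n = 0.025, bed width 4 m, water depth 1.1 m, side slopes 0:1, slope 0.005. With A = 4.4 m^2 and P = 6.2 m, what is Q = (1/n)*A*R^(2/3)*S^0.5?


R = A/P = 4.4/6.2 = 0.709677
Q = (1/0.025) * 4.4 * 0.709677^(2/3) * 0.005^0.5

9.9016 m^3/s


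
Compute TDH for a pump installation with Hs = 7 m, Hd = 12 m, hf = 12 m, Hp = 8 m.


TDH = Hs + Hd + hf + Hp = 7 + 12 + 12 + 8 = 39

39 m


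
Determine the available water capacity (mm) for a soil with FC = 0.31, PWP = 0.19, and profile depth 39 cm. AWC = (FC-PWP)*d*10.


AWC = (FC - PWP) * d * 10
AWC = (0.31 - 0.19) * 39 * 10
AWC = 0.1200 * 39 * 10

46.8000 mm


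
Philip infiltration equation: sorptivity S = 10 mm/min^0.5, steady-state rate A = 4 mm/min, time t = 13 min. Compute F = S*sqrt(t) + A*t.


F = S*sqrt(t) + A*t
F = 10*sqrt(13) + 4*13
F = 10*3.605551 + 52

88.0555 mm


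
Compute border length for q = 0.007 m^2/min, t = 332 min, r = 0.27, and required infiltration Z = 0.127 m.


L = q*t/((1+r)*Z)
L = 0.007*332/((1+0.27)*0.127)
L = 2.324/0.16129

14.4088 m


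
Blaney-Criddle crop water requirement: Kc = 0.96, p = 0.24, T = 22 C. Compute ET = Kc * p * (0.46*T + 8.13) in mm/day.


ET = Kc * p * (0.46*T + 8.13)
ET = 0.96 * 0.24 * (0.46*22 + 8.13)
ET = 0.96 * 0.24 * 18.2500

4.2048 mm/day


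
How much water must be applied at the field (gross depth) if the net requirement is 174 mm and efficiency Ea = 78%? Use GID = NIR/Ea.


Ea = 78% = 0.78
GID = NIR / Ea = 174 / 0.78 = 223.0769 mm

223.0769 mm


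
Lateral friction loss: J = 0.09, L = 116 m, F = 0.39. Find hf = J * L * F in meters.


hf = J * L * F = 0.09 * 116 * 0.39 = 4.0716 m

4.0716 m


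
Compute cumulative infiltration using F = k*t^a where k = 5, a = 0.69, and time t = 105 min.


F = k * t^a = 5 * 105^0.69
F = 5 * 24.809649

124.0482 mm


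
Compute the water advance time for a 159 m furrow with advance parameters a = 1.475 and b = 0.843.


t = (L/a)^(1/b)
t = (159/1.475)^(1/0.843)
t = 107.796610^(1/0.843)

257.7251 min


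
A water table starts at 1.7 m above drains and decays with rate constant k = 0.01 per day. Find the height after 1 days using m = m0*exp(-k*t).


m = m0 * exp(-k*t)
m = 1.7 * exp(-0.01 * 1)
m = 1.7 * exp(-0.0100)

1.6831 m


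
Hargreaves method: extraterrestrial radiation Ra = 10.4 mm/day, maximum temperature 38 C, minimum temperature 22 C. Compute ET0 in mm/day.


Tmean = (Tmax + Tmin)/2 = (38 + 22)/2 = 30.0
ET0 = 0.0023 * 10.4 * (30.0 + 17.8) * sqrt(38 - 22)
ET0 = 0.0023 * 10.4 * 47.8 * 4.000000

4.5735 mm/day


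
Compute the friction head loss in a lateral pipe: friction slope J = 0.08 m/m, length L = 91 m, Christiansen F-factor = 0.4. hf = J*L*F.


hf = J * L * F = 0.08 * 91 * 0.4 = 2.9120 m

2.9120 m


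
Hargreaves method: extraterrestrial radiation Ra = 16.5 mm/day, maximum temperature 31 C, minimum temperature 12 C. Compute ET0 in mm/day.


Tmean = (Tmax + Tmin)/2 = (31 + 12)/2 = 21.5
ET0 = 0.0023 * 16.5 * (21.5 + 17.8) * sqrt(31 - 12)
ET0 = 0.0023 * 16.5 * 39.3 * 4.358899

6.5010 mm/day


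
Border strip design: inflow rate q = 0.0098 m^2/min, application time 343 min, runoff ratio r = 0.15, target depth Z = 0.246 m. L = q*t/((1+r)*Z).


L = q*t/((1+r)*Z)
L = 0.0098*343/((1+0.15)*0.246)
L = 3.3614/0.2829

11.8819 m


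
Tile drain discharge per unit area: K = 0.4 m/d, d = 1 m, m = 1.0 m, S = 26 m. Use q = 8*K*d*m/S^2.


q = 8*K*d*m/S^2
q = 8*0.4*1*1.0/26^2
q = 3.2000 / 676

0.0047 m/d


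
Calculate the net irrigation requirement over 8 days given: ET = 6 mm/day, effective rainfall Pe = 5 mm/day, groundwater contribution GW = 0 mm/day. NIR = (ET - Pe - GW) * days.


Daily deficit = ET - Pe - GW = 6 - 5 - 0 = 1 mm/day
NIR = 1 * 8 = 8 mm

8.0000 mm


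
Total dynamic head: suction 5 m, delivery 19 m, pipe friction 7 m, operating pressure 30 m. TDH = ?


TDH = Hs + Hd + hf + Hp = 5 + 19 + 7 + 30 = 61

61 m


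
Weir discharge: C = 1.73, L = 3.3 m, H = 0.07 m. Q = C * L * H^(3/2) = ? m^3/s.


Q = C * L * H^(3/2) = 1.73 * 3.3 * 0.07^1.5 = 1.73 * 3.3 * 0.018520

0.1057 m^3/s


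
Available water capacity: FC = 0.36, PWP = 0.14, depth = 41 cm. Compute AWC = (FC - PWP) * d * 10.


AWC = (FC - PWP) * d * 10
AWC = (0.36 - 0.14) * 41 * 10
AWC = 0.2200 * 41 * 10

90.2000 mm


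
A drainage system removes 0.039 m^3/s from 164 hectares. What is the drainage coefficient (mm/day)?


DC = Q * 86400 / (A * 10000) * 1000
DC = 0.039 * 86400 / (164 * 10000) * 1000
DC = 3369600.0000 / 1640000

2.0546 mm/day


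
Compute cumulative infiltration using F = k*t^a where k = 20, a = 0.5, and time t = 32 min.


F = k * t^a = 20 * 32^0.5
F = 20 * 5.656854

113.1371 mm


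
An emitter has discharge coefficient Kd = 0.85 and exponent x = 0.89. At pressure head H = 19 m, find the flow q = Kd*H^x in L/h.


q = Kd * H^x = 0.85 * 19^0.89 = 0.85 * 13.743290

11.6818 L/h


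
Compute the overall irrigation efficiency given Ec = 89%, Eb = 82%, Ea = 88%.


Ec = 0.89, Eb = 0.82, Ea = 0.88
E = 0.89 * 0.82 * 0.88 * 100 = 64.2224%

64.2224 %


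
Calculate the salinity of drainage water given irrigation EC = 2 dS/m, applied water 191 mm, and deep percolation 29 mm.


EC_dw = EC_iw * D_iw / D_dw
EC_dw = 2 * 191 / 29
EC_dw = 382 / 29

13.1724 dS/m


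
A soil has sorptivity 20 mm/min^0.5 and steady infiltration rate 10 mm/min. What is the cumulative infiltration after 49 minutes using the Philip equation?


F = S*sqrt(t) + A*t
F = 20*sqrt(49) + 10*49
F = 20*7.000000 + 490

630.0000 mm


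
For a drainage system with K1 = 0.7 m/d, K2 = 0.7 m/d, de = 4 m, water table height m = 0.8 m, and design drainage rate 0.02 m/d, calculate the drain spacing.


S^2 = 8*K2*de*m/q + 4*K1*m^2/q
S^2 = 8*0.7*4*0.8/0.02 + 4*0.7*0.8^2/0.02
S = sqrt(985.6000)

31.3943 m


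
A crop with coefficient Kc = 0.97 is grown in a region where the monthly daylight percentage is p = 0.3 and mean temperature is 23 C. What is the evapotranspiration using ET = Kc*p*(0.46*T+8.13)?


ET = Kc * p * (0.46*T + 8.13)
ET = 0.97 * 0.3 * (0.46*23 + 8.13)
ET = 0.97 * 0.3 * 18.7100

5.4446 mm/day


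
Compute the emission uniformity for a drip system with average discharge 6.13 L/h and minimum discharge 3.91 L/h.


EU = (q_min/q_avg)*100 = (3.91/6.13)*100 = 63.7847%

63.7847 %


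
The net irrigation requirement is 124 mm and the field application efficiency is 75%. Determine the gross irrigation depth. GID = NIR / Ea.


Ea = 75% = 0.75
GID = NIR / Ea = 124 / 0.75 = 165.3333 mm

165.3333 mm


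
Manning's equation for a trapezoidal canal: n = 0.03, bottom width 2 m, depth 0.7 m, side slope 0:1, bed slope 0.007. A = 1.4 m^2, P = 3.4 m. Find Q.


R = A/P = 1.4/3.4 = 0.411765
Q = (1/0.03) * 1.4 * 0.411765^(2/3) * 0.007^0.5

2.1610 m^3/s


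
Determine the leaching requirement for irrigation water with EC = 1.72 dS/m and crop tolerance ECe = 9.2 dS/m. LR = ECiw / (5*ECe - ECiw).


LR = ECiw / (5*ECe - ECiw)
LR = 1.72 / (5*9.2 - 1.72)
LR = 1.72 / 44.2800

0.0388


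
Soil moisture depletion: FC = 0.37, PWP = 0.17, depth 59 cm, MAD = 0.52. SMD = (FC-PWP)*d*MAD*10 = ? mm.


SMD = (FC - PWP) * d * MAD * 10
SMD = (0.37 - 0.17) * 59 * 0.52 * 10
SMD = 0.2000 * 59 * 0.52 * 10

61.3600 mm


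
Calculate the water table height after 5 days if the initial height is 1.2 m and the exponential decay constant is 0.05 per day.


m = m0 * exp(-k*t)
m = 1.2 * exp(-0.05 * 5)
m = 1.2 * exp(-0.2500)

0.9346 m


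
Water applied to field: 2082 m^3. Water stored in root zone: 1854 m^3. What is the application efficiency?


Ea = V_root / V_field * 100 = 1854 / 2082 * 100 = 89.0490%

89.0490 %


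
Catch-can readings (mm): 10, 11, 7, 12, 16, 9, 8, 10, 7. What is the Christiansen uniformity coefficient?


mean = 10.000000 mm
MAD = 2.000000 mm
CU = (1 - 2.000000/10.000000)*100

80.0000 %


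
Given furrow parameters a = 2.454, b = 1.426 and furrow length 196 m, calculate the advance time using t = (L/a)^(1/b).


t = (L/a)^(1/b)
t = (196/2.454)^(1/1.426)
t = 79.869601^(1/1.426)

21.5808 min


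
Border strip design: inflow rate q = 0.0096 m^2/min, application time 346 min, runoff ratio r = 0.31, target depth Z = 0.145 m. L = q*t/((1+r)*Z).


L = q*t/((1+r)*Z)
L = 0.0096*346/((1+0.31)*0.145)
L = 3.3216/0.18995

17.4867 m


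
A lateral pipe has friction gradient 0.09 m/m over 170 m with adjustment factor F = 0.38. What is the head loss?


hf = J * L * F = 0.09 * 170 * 0.38 = 5.8140 m

5.8140 m


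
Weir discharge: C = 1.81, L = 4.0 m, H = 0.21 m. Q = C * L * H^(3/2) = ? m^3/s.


Q = C * L * H^(3/2) = 1.81 * 4.0 * 0.21^1.5 = 1.81 * 4.0 * 0.096234

0.6967 m^3/s


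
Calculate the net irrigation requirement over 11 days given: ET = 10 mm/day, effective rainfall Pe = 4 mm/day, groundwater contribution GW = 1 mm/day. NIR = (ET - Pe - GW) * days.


Daily deficit = ET - Pe - GW = 10 - 4 - 1 = 5 mm/day
NIR = 5 * 11 = 55 mm

55.0000 mm


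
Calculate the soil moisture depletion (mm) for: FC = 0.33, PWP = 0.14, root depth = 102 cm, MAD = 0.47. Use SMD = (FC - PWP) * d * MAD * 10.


SMD = (FC - PWP) * d * MAD * 10
SMD = (0.33 - 0.14) * 102 * 0.47 * 10
SMD = 0.1900 * 102 * 0.47 * 10

91.0860 mm


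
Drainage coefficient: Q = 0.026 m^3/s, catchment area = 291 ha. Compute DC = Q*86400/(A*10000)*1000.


DC = Q * 86400 / (A * 10000) * 1000
DC = 0.026 * 86400 / (291 * 10000) * 1000
DC = 2246400.0000 / 2910000

0.7720 mm/day


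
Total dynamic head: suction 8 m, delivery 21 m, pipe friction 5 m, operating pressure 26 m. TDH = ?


TDH = Hs + Hd + hf + Hp = 8 + 21 + 5 + 26 = 60

60 m


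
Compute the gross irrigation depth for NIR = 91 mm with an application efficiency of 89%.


Ea = 89% = 0.89
GID = NIR / Ea = 91 / 0.89 = 102.2472 mm

102.2472 mm


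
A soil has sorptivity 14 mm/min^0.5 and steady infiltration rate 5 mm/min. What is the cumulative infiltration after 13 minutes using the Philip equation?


F = S*sqrt(t) + A*t
F = 14*sqrt(13) + 5*13
F = 14*3.605551 + 65

115.4777 mm


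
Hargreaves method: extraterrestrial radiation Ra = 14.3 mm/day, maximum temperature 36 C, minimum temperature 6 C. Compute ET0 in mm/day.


Tmean = (Tmax + Tmin)/2 = (36 + 6)/2 = 21.0
ET0 = 0.0023 * 14.3 * (21.0 + 17.8) * sqrt(36 - 6)
ET0 = 0.0023 * 14.3 * 38.8 * 5.477226

6.9897 mm/day


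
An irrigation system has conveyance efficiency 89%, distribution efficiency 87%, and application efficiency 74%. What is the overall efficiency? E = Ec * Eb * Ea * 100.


Ec = 0.89, Eb = 0.87, Ea = 0.74
E = 0.89 * 0.87 * 0.74 * 100 = 57.2982%

57.2982 %


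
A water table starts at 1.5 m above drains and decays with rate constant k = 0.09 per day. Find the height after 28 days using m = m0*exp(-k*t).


m = m0 * exp(-k*t)
m = 1.5 * exp(-0.09 * 28)
m = 1.5 * exp(-2.5200)

0.1207 m


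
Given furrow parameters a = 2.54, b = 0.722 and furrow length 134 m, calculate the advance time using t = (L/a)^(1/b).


t = (L/a)^(1/b)
t = (134/2.54)^(1/0.722)
t = 52.755906^(1/0.722)

242.8941 min


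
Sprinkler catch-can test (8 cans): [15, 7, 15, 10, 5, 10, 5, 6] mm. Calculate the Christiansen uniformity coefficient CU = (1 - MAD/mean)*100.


mean = 9.125000 mm
MAD = 3.375000 mm
CU = (1 - 3.375000/9.125000)*100

63.0137 %


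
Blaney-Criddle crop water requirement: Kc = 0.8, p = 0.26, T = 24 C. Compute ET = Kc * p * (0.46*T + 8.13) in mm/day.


ET = Kc * p * (0.46*T + 8.13)
ET = 0.8 * 0.26 * (0.46*24 + 8.13)
ET = 0.8 * 0.26 * 19.1700

3.9874 mm/day


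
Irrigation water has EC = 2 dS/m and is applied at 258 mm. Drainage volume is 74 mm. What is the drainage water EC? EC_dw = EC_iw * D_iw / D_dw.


EC_dw = EC_iw * D_iw / D_dw
EC_dw = 2 * 258 / 74
EC_dw = 516 / 74

6.9730 dS/m


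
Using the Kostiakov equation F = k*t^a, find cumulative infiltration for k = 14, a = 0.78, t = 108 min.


F = k * t^a = 14 * 108^0.78
F = 14 * 38.554096

539.7573 mm


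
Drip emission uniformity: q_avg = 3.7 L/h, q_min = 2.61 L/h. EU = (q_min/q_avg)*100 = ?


EU = (q_min/q_avg)*100 = (2.61/3.7)*100 = 70.5405%

70.5405 %


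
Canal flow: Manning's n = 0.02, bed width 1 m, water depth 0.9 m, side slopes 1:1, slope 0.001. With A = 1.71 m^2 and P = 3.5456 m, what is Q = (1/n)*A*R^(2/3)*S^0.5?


R = A/P = 1.71/3.5456 = 0.482288
Q = (1/0.02) * 1.71 * 0.482288^(2/3) * 0.001^0.5

1.6628 m^3/s


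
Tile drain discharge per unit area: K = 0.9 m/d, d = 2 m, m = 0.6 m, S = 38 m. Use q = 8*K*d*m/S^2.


q = 8*K*d*m/S^2
q = 8*0.9*2*0.6/38^2
q = 8.6400 / 1444

0.0060 m/d


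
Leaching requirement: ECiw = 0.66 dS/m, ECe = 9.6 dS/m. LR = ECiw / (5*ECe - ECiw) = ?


LR = ECiw / (5*ECe - ECiw)
LR = 0.66 / (5*9.6 - 0.66)
LR = 0.66 / 47.3400

0.0139


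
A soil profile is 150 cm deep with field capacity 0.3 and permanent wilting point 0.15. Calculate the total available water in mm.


AWC = (FC - PWP) * d * 10
AWC = (0.3 - 0.15) * 150 * 10
AWC = 0.1500 * 150 * 10

225.0000 mm


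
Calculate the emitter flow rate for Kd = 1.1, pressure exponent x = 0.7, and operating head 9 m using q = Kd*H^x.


q = Kd * H^x = 1.1 * 9^0.7 = 1.1 * 4.655537

5.1211 L/h


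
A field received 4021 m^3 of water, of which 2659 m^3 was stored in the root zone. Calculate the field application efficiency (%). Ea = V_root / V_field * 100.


Ea = V_root / V_field * 100 = 2659 / 4021 * 100 = 66.1278%

66.1278 %


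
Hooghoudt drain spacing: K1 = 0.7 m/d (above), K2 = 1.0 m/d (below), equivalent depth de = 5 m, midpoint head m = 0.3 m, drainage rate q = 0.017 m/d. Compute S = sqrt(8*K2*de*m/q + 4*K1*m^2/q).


S^2 = 8*K2*de*m/q + 4*K1*m^2/q
S^2 = 8*1.0*5*0.3/0.017 + 4*0.7*0.3^2/0.017
S = sqrt(720.7059)

26.8460 m


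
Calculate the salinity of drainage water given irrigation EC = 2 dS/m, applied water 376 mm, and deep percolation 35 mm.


EC_dw = EC_iw * D_iw / D_dw
EC_dw = 2 * 376 / 35
EC_dw = 752 / 35

21.4857 dS/m


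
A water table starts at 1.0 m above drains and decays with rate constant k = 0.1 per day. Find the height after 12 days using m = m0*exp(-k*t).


m = m0 * exp(-k*t)
m = 1.0 * exp(-0.1 * 12)
m = 1.0 * exp(-1.2000)

0.3012 m


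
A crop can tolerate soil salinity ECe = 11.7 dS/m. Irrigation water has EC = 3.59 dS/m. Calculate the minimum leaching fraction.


LR = ECiw / (5*ECe - ECiw)
LR = 3.59 / (5*11.7 - 3.59)
LR = 3.59 / 54.9100

0.0654


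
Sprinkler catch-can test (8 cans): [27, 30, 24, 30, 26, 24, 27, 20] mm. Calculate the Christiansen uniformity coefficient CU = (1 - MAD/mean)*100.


mean = 26.000000 mm
MAD = 2.500000 mm
CU = (1 - 2.500000/26.000000)*100

90.3846 %


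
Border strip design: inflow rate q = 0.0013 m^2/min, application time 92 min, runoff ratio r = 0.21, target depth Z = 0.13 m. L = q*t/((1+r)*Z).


L = q*t/((1+r)*Z)
L = 0.0013*92/((1+0.21)*0.13)
L = 0.1196/0.1573

0.7603 m


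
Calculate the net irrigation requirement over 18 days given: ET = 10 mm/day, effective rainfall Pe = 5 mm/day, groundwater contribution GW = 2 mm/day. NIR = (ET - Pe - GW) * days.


Daily deficit = ET - Pe - GW = 10 - 5 - 2 = 3 mm/day
NIR = 3 * 18 = 54 mm

54.0000 mm


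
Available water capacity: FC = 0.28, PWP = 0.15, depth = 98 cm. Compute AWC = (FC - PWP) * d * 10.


AWC = (FC - PWP) * d * 10
AWC = (0.28 - 0.15) * 98 * 10
AWC = 0.1300 * 98 * 10

127.4000 mm


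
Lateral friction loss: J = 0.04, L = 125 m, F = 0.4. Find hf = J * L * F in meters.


hf = J * L * F = 0.04 * 125 * 0.4 = 2.0000 m

2.0000 m


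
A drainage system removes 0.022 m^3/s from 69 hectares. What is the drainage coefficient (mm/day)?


DC = Q * 86400 / (A * 10000) * 1000
DC = 0.022 * 86400 / (69 * 10000) * 1000
DC = 1900800.0000 / 690000

2.7548 mm/day


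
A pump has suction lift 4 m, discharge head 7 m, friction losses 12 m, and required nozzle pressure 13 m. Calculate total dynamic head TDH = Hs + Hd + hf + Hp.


TDH = Hs + Hd + hf + Hp = 4 + 7 + 12 + 13 = 36

36 m


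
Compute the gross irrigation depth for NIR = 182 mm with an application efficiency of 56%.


Ea = 56% = 0.56
GID = NIR / Ea = 182 / 0.56 = 325.0000 mm

325.0000 mm


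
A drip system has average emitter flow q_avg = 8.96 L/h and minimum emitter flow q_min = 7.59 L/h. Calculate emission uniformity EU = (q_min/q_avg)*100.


EU = (q_min/q_avg)*100 = (7.59/8.96)*100 = 84.7098%

84.7098 %


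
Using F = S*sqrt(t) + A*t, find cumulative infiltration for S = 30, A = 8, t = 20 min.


F = S*sqrt(t) + A*t
F = 30*sqrt(20) + 8*20
F = 30*4.472136 + 160

294.1641 mm


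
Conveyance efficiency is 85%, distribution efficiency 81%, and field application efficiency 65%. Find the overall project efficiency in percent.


Ec = 0.85, Eb = 0.81, Ea = 0.65
E = 0.85 * 0.81 * 0.65 * 100 = 44.7525%

44.7525 %


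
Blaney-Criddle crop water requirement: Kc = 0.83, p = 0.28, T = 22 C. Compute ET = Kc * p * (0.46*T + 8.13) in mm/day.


ET = Kc * p * (0.46*T + 8.13)
ET = 0.83 * 0.28 * (0.46*22 + 8.13)
ET = 0.83 * 0.28 * 18.2500

4.2413 mm/day


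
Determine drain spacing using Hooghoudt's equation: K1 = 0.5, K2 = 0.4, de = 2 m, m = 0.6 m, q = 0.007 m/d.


S^2 = 8*K2*de*m/q + 4*K1*m^2/q
S^2 = 8*0.4*2*0.6/0.007 + 4*0.5*0.6^2/0.007
S = sqrt(651.4286)

25.5231 m


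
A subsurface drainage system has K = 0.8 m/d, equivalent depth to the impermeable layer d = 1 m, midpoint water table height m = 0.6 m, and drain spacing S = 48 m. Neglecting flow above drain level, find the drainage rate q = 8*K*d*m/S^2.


q = 8*K*d*m/S^2
q = 8*0.8*1*0.6/48^2
q = 3.8400 / 2304

0.0017 m/d


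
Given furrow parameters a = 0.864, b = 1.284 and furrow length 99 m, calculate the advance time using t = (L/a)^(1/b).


t = (L/a)^(1/b)
t = (99/0.864)^(1/1.284)
t = 114.583333^(1/1.284)

40.1492 min


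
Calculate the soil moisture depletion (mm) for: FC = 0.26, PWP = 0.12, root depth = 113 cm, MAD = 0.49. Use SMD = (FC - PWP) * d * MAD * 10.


SMD = (FC - PWP) * d * MAD * 10
SMD = (0.26 - 0.12) * 113 * 0.49 * 10
SMD = 0.1400 * 113 * 0.49 * 10

77.5180 mm


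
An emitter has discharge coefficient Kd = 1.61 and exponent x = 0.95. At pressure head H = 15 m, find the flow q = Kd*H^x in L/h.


q = Kd * H^x = 1.61 * 15^0.95 = 1.61 * 13.100465

21.0917 L/h


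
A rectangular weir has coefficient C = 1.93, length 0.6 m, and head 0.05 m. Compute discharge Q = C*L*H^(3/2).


Q = C * L * H^(3/2) = 1.93 * 0.6 * 0.05^1.5 = 1.93 * 0.6 * 0.011180

0.0129 m^3/s


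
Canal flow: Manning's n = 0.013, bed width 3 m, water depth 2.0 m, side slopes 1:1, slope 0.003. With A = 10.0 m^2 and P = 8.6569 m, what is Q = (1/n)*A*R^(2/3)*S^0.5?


R = A/P = 10.0/8.6569 = 1.155148
Q = (1/0.013) * 10.0 * 1.155148^(2/3) * 0.003^0.5

46.3848 m^3/s


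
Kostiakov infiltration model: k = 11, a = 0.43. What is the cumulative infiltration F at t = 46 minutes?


F = k * t^a = 11 * 46^0.43
F = 11 * 5.187832

57.0662 mm


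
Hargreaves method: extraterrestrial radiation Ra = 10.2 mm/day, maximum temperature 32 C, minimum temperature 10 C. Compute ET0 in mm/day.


Tmean = (Tmax + Tmin)/2 = (32 + 10)/2 = 21.0
ET0 = 0.0023 * 10.2 * (21.0 + 17.8) * sqrt(32 - 10)
ET0 = 0.0023 * 10.2 * 38.8 * 4.690416

4.2694 mm/day


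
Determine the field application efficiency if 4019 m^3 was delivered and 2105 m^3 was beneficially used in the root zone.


Ea = V_root / V_field * 100 = 2105 / 4019 * 100 = 52.3762%

52.3762 %


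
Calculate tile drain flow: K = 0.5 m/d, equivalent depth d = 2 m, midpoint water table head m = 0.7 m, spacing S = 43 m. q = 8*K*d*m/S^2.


q = 8*K*d*m/S^2
q = 8*0.5*2*0.7/43^2
q = 5.6000 / 1849

0.0030 m/d


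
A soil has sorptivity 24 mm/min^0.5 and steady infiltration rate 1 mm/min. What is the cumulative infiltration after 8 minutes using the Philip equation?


F = S*sqrt(t) + A*t
F = 24*sqrt(8) + 1*8
F = 24*2.828427 + 8

75.8822 mm


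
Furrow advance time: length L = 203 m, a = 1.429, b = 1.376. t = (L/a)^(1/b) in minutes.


t = (L/a)^(1/b)
t = (203/1.429)^(1/1.376)
t = 142.057383^(1/1.376)

36.6683 min


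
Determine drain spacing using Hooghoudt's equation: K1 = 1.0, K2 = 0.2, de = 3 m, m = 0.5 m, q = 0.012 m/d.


S^2 = 8*K2*de*m/q + 4*K1*m^2/q
S^2 = 8*0.2*3*0.5/0.012 + 4*1.0*0.5^2/0.012
S = sqrt(283.3333)

16.8325 m


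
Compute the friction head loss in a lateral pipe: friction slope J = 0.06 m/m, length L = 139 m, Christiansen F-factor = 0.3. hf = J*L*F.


hf = J * L * F = 0.06 * 139 * 0.3 = 2.5020 m

2.5020 m


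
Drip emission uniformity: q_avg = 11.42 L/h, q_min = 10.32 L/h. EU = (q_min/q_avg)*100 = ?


EU = (q_min/q_avg)*100 = (10.32/11.42)*100 = 90.3678%

90.3678 %


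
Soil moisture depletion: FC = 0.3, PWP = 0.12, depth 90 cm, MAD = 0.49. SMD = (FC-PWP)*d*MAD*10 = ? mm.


SMD = (FC - PWP) * d * MAD * 10
SMD = (0.3 - 0.12) * 90 * 0.49 * 10
SMD = 0.1800 * 90 * 0.49 * 10

79.3800 mm


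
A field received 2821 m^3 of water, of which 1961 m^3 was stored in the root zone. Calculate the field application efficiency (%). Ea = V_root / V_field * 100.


Ea = V_root / V_field * 100 = 1961 / 2821 * 100 = 69.5144%

69.5144 %


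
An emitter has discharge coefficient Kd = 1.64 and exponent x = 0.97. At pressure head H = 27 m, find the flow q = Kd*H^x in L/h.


q = Kd * H^x = 1.64 * 27^0.97 = 1.64 * 24.458108

40.1113 L/h


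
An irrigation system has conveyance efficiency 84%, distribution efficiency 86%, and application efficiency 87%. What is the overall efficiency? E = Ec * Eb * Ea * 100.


Ec = 0.84, Eb = 0.86, Ea = 0.87
E = 0.84 * 0.86 * 0.87 * 100 = 62.8488%

62.8488 %


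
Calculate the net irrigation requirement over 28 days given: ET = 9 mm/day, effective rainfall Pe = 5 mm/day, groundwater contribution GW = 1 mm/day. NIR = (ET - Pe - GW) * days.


Daily deficit = ET - Pe - GW = 9 - 5 - 1 = 3 mm/day
NIR = 3 * 28 = 84 mm

84.0000 mm


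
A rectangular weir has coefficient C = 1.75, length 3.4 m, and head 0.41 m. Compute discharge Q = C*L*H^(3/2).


Q = C * L * H^(3/2) = 1.75 * 3.4 * 0.41^1.5 = 1.75 * 3.4 * 0.262528

1.5620 m^3/s


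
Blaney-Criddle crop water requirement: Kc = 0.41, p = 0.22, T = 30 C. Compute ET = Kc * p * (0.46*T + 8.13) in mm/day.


ET = Kc * p * (0.46*T + 8.13)
ET = 0.41 * 0.22 * (0.46*30 + 8.13)
ET = 0.41 * 0.22 * 21.9300

1.9781 mm/day


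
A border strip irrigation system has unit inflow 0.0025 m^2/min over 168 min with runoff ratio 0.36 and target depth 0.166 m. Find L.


L = q*t/((1+r)*Z)
L = 0.0025*168/((1+0.36)*0.166)
L = 0.42/0.22576

1.8604 m


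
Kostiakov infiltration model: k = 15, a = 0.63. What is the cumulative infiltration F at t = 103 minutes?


F = k * t^a = 15 * 103^0.63
F = 15 * 18.539049

278.0857 mm


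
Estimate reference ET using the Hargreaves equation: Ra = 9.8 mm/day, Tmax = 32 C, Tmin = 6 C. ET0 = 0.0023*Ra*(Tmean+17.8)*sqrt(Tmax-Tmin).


Tmean = (Tmax + Tmin)/2 = (32 + 6)/2 = 19.0
ET0 = 0.0023 * 9.8 * (19.0 + 17.8) * sqrt(32 - 6)
ET0 = 0.0023 * 9.8 * 36.8 * 5.099020

4.2295 mm/day


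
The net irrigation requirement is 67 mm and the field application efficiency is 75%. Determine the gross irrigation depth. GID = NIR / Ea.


Ea = 75% = 0.75
GID = NIR / Ea = 67 / 0.75 = 89.3333 mm

89.3333 mm


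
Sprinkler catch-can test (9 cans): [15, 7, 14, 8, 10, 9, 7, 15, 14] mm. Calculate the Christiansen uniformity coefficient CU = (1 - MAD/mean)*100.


mean = 11.000000 mm
MAD = 3.111111 mm
CU = (1 - 3.111111/11.000000)*100

71.7172 %


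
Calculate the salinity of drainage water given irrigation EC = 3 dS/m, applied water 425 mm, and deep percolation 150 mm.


EC_dw = EC_iw * D_iw / D_dw
EC_dw = 3 * 425 / 150
EC_dw = 1275 / 150

8.5000 dS/m


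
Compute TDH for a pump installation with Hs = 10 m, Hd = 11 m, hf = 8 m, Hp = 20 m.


TDH = Hs + Hd + hf + Hp = 10 + 11 + 8 + 20 = 49

49 m


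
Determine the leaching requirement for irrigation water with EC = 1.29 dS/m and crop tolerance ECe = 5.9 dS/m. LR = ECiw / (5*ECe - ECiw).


LR = ECiw / (5*ECe - ECiw)
LR = 1.29 / (5*5.9 - 1.29)
LR = 1.29 / 28.2100

0.0457


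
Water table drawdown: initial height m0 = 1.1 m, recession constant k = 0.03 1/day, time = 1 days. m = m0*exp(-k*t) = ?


m = m0 * exp(-k*t)
m = 1.1 * exp(-0.03 * 1)
m = 1.1 * exp(-0.0300)

1.0675 m


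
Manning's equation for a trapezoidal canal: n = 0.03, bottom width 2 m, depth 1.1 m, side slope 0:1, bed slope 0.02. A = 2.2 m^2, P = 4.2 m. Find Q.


R = A/P = 2.2/4.2 = 0.523810
Q = (1/0.03) * 2.2 * 0.523810^(2/3) * 0.02^0.5

6.7391 m^3/s


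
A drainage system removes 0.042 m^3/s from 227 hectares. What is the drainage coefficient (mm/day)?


DC = Q * 86400 / (A * 10000) * 1000
DC = 0.042 * 86400 / (227 * 10000) * 1000
DC = 3628800.0000 / 2270000

1.5986 mm/day


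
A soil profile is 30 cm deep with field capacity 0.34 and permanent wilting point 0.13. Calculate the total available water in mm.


AWC = (FC - PWP) * d * 10
AWC = (0.34 - 0.13) * 30 * 10
AWC = 0.2100 * 30 * 10

63.0000 mm


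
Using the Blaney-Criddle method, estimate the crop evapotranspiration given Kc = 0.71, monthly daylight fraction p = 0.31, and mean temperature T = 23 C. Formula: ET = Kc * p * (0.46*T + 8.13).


ET = Kc * p * (0.46*T + 8.13)
ET = 0.71 * 0.31 * (0.46*23 + 8.13)
ET = 0.71 * 0.31 * 18.7100

4.1181 mm/day


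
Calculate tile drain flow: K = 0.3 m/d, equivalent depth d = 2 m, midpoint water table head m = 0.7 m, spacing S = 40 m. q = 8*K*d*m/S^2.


q = 8*K*d*m/S^2
q = 8*0.3*2*0.7/40^2
q = 3.3600 / 1600

0.0021 m/d


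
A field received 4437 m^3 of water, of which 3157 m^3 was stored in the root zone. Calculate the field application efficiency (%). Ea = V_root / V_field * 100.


Ea = V_root / V_field * 100 = 3157 / 4437 * 100 = 71.1517%

71.1517 %


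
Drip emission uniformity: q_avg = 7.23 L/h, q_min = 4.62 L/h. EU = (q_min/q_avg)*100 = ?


EU = (q_min/q_avg)*100 = (4.62/7.23)*100 = 63.9004%

63.9004 %


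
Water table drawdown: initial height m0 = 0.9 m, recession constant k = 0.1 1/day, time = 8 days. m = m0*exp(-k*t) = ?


m = m0 * exp(-k*t)
m = 0.9 * exp(-0.1 * 8)
m = 0.9 * exp(-0.8000)

0.4044 m


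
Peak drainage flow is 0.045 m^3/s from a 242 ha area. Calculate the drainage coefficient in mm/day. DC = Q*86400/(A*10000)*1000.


DC = Q * 86400 / (A * 10000) * 1000
DC = 0.045 * 86400 / (242 * 10000) * 1000
DC = 3888000.0000 / 2420000

1.6066 mm/day


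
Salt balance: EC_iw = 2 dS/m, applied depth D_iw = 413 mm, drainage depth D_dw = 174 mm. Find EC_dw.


EC_dw = EC_iw * D_iw / D_dw
EC_dw = 2 * 413 / 174
EC_dw = 826 / 174

4.7471 dS/m


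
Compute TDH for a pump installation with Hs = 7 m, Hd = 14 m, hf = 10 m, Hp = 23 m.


TDH = Hs + Hd + hf + Hp = 7 + 14 + 10 + 23 = 54

54 m


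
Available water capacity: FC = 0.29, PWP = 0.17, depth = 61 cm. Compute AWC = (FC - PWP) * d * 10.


AWC = (FC - PWP) * d * 10
AWC = (0.29 - 0.17) * 61 * 10
AWC = 0.1200 * 61 * 10

73.2000 mm


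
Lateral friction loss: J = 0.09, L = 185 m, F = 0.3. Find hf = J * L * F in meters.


hf = J * L * F = 0.09 * 185 * 0.3 = 4.9950 m

4.9950 m


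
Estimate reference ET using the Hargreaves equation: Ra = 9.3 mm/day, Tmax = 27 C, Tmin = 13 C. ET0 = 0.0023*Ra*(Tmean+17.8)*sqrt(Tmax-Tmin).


Tmean = (Tmax + Tmin)/2 = (27 + 13)/2 = 20.0
ET0 = 0.0023 * 9.3 * (20.0 + 17.8) * sqrt(27 - 13)
ET0 = 0.0023 * 9.3 * 37.8 * 3.741657

3.0253 mm/day


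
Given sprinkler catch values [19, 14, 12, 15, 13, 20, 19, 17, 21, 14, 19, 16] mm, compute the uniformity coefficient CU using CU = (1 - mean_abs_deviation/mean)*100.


mean = 16.583333 mm
MAD = 2.583333 mm
CU = (1 - 2.583333/16.583333)*100

84.4221 %


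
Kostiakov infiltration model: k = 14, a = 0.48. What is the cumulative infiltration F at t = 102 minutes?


F = k * t^a = 14 * 102^0.48
F = 14 * 9.207211

128.9010 mm


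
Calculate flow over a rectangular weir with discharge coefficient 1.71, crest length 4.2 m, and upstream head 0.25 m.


Q = C * L * H^(3/2) = 1.71 * 4.2 * 0.25^1.5 = 1.71 * 4.2 * 0.125000

0.8978 m^3/s
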